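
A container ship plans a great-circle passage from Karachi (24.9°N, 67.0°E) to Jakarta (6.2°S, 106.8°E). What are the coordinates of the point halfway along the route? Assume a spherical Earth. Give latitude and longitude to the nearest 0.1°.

The haversine formula gives a central angle δ ≈ 0.867 rad (49.7°) between the endpoints.
Interpolate at f = 1/2 with slerp weights a = sin((1−f)δ)/sin δ ≈ 0.551, b = sin(fδ)/sin δ ≈ 0.551.
p = a·p₁ + b·p₂ ≈ (0.037, 0.984, 0.172); φ = arcsin(p_z) ≈ 9.93°, λ = atan2(p_y, p_x) ≈ 87.85°.

≈ (9.9°N, 87.9°E)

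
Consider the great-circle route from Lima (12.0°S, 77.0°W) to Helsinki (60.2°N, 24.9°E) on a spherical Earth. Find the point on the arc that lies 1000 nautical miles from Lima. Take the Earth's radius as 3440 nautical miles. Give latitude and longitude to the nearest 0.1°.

≈ 2.4°N, 68.6°W

Write both endpoints as unit vectors p₁, p₂ with components (cos φ cos λ, cos φ sin λ, sin φ).
The central angle between the endpoints is δ = arccos(p₁·p₂) ≈ 1.855 rad (106.3°). The total great-circle distance is δ·R ≈ 1.855 × 3440 ≈ 6382 nmi, so the target fraction is f = 1000/6382 ≈ 0.157.
Interpolate at f ≈ 0.157 with slerp weights a = sin((1−f)δ)/sin δ ≈ 1.042, b = sin(fδ)/sin δ ≈ 0.299.
p = a·p₁ + b·p₂ ≈ (0.364, -0.930, 0.043); φ = arcsin(p_z) ≈ 2.44°, λ = atan2(p_y, p_x) ≈ -68.64°.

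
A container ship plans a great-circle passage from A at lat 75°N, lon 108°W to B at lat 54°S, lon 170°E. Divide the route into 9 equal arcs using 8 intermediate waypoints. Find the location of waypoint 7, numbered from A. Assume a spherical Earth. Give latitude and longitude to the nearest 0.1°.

≈ lat 24.5°S, lon 177.1°W

Write both endpoints as unit vectors p₁, p₂ with components (cos φ cos λ, cos φ sin λ, sin φ).
The central angle between the endpoints is δ = arccos(p₁·p₂) ≈ 2.435 rad (139.5°).
Interpolate at f = 7/9 with slerp weights a = sin((1−f)δ)/sin δ ≈ 0.793, b = sin(fδ)/sin δ ≈ 1.460.
p = a·p₁ + b·p₂ ≈ (-0.909, -0.046, -0.415); φ = arcsin(p_z) ≈ -24.54°, λ = atan2(p_y, p_x) ≈ -177.09°.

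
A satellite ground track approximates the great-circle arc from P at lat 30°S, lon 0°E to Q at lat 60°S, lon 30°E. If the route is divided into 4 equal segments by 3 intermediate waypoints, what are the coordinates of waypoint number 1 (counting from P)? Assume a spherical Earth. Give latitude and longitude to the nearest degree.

The haversine formula gives a central angle δ ≈ 0.630 rad (36.1°) between the endpoints.
Interpolate at f = 1/4 with slerp weights a = sin((1−f)δ)/sin δ ≈ 0.773, b = sin(fδ)/sin δ ≈ 0.266.
p = a·p₁ + b·p₂ ≈ (0.784, 0.067, -0.617); φ = arcsin(p_z) ≈ -38.08°, λ = atan2(p_y, p_x) ≈ 4.85°.

≈ lat 38°S, lon 5°E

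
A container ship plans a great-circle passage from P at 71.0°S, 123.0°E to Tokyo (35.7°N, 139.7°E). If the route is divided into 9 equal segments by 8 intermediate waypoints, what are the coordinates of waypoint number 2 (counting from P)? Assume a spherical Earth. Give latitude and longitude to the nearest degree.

From cos δ = sin φ₁ sin φ₂ + cos φ₁ cos φ₂ cos Δλ, the central angle is δ ≈ 1.874 rad (107.4°).
Interpolate at f = 2/9 with slerp weights a = sin((1−f)δ)/sin δ ≈ 1.041, b = sin(fδ)/sin δ ≈ 0.424.
p = a·p₁ + b·p₂ ≈ (-0.447, 0.507, -0.737); φ = arcsin(p_z) ≈ -47.48°, λ = atan2(p_y, p_x) ≈ 131.41°.

≈ 47°S, 131°E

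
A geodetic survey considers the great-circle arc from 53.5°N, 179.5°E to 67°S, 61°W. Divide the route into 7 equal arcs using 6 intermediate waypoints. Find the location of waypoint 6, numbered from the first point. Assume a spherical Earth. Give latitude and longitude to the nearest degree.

≈ 58°S, 104°W

Write both endpoints as unit vectors p₁, p₂ with components (cos φ cos λ, cos φ sin λ, sin φ).
The central angle between the endpoints is δ = arccos(p₁·p₂) ≈ 2.595 rad (148.7°).
Interpolate at f = 6/7 with slerp weights a = sin((1−f)δ)/sin δ ≈ 0.697, b = sin(fδ)/sin δ ≈ 1.528.
p = a·p₁ + b·p₂ ≈ (-0.125, -0.518, -0.846); φ = arcsin(p_z) ≈ -57.76°, λ = atan2(p_y, p_x) ≈ -103.59°.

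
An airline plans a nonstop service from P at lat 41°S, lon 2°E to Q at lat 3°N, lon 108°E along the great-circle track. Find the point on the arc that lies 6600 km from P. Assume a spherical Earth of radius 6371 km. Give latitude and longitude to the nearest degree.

≈ lat 25°S, lon 72°E

Write both endpoints as unit vectors p₁, p₂ with components (cos φ cos λ, cos φ sin λ, sin φ).
The central angle between the endpoints is δ = arccos(p₁·p₂) ≈ 1.815 rad (104.0°). The total great-circle distance is δ·R ≈ 1.815 × 6371 ≈ 11565 km, so the target fraction is f = 6600/11565 ≈ 0.571.
Interpolate at f ≈ 0.571 with slerp weights a = sin((1−f)δ)/sin δ ≈ 0.724, b = sin(fδ)/sin δ ≈ 0.887.
p = a·p₁ + b·p₂ ≈ (0.273, 0.861, -0.429); φ = arcsin(p_z) ≈ -25.39°, λ = atan2(p_y, p_x) ≈ 72.43°.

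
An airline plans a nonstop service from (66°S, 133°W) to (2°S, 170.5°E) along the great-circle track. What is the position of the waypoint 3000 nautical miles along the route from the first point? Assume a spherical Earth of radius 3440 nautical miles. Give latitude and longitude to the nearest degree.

≈ (25°S, 180°E)

Write both endpoints as unit vectors p₁, p₂ with components (cos φ cos λ, cos φ sin λ, sin φ).
The central angle between the endpoints is δ = arccos(p₁·p₂) ≈ 1.312 rad (75.2°). The total great-circle distance is δ·R ≈ 1.312 × 3440 ≈ 4512 nmi, so the target fraction is f = 3000/4512 ≈ 0.665.
Interpolate at f ≈ 0.665 with slerp weights a = sin((1−f)δ)/sin δ ≈ 0.440, b = sin(fδ)/sin δ ≈ 0.792.
p = a·p₁ + b·p₂ ≈ (-0.903, -0.000, -0.430); φ = arcsin(p_z) ≈ -25.46°, λ = atan2(p_y, p_x) ≈ -179.98°.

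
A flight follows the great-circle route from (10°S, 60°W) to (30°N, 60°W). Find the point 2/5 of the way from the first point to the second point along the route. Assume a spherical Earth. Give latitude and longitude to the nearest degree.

≈ (6°N, 60°W)

From cos δ = sin φ₁ sin φ₂ + cos φ₁ cos φ₂ cos Δλ, the central angle is δ ≈ 0.698 rad (40.0°).
Interpolate at f = 2/5 with slerp weights a = sin((1−f)δ)/sin δ ≈ 0.633, b = sin(fδ)/sin δ ≈ 0.429.
p = a·p₁ + b·p₂ ≈ (0.497, -0.861, 0.105); φ = arcsin(p_z) ≈ 6.00°, λ = atan2(p_y, p_x) ≈ -60.00°.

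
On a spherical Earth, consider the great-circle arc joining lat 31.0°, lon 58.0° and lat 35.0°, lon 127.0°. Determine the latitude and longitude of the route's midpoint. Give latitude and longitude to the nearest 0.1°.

≈ lat 38.2°, lon 91.6°

Convert each endpoint to a unit vector on the sphere (x = cos φ cos λ, y = cos φ sin λ, z = sin φ).
The central angle between the endpoints is δ = arccos(p₁·p₂) ≈ 0.992 rad (56.8°).
Interpolate at f = 1/2 with slerp weights a = sin((1−f)δ)/sin δ ≈ 0.569, b = sin(fδ)/sin δ ≈ 0.569.
p = a·p₁ + b·p₂ ≈ (-0.022, 0.785, 0.619); φ = arcsin(p_z) ≈ 38.23°, λ = atan2(p_y, p_x) ≈ 91.61°.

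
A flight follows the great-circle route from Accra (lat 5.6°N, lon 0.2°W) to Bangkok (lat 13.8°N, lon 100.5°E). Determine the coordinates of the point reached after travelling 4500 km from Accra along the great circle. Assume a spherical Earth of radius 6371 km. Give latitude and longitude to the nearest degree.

≈ lat 14°N, lon 40°E

Write both endpoints as unit vectors p₁, p₂ with components (cos φ cos λ, cos φ sin λ, sin φ).
The central angle between the endpoints is δ = arccos(p₁·p₂) ≈ 1.728 rad (99.0°). The total great-circle distance is δ·R ≈ 1.728 × 6371 ≈ 11007 km, so the target fraction is f = 4500/11007 ≈ 0.409.
Interpolate at f ≈ 0.409 with slerp weights a = sin((1−f)δ)/sin δ ≈ 0.863, b = sin(fδ)/sin δ ≈ 0.657.
p = a·p₁ + b·p₂ ≈ (0.743, 0.624, 0.241); φ = arcsin(p_z) ≈ 13.95°, λ = atan2(p_y, p_x) ≈ 40.05°.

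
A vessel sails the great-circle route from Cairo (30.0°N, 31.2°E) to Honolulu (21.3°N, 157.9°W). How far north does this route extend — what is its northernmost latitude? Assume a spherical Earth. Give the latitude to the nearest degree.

The great circle lies in the plane with unit normal n̂ = (p₁ × p₂)/|p₁ × p₂|.
Here n̂_z ≈ +0.162; the vertex latitude is φ_max = arccos|n̂_z| ≈ 80.7°.
Check via Clairaut: cos φ_max = |cos φ₁| · sin C = cos(30.0°)·sin(10.8°) ≈ 0.162, again giving ≈ 80.7°.

≈ 81°N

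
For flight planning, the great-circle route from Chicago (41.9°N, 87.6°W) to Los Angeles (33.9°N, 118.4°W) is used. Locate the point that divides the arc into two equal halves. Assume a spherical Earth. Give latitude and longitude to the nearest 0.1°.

Convert each endpoint to a unit vector on the sphere (x = cos φ cos λ, y = cos φ sin λ, z = sin φ).
The central angle between the endpoints is δ = arccos(p₁·p₂) ≈ 0.444 rad (25.4°).
Interpolate at f = 1/2 with slerp weights a = sin((1−f)δ)/sin δ ≈ 0.513, b = sin(fδ)/sin δ ≈ 0.513.
p = a·p₁ + b·p₂ ≈ (-0.186, -0.755, 0.628); φ = arcsin(p_z) ≈ 38.92°, λ = atan2(p_y, p_x) ≈ -103.86°.

≈ 38.9°N, 103.9°W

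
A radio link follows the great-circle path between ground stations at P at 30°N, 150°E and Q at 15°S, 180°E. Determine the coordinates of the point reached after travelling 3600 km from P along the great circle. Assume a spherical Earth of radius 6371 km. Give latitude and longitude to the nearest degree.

Write both endpoints as unit vectors p₁, p₂ with components (cos φ cos λ, cos φ sin λ, sin φ).
The central angle between the endpoints is δ = arccos(p₁·p₂) ≈ 0.933 rad (53.5°). The total great-circle distance is δ·R ≈ 0.933 × 6371 ≈ 5947 km, so the target fraction is f = 3600/5947 ≈ 0.605.
Interpolate at f ≈ 0.605 with slerp weights a = sin((1−f)δ)/sin δ ≈ 0.448, b = sin(fδ)/sin δ ≈ 0.666.
p = a·p₁ + b·p₂ ≈ (-0.980, 0.194, 0.052); φ = arcsin(p_z) ≈ 2.96°, λ = atan2(p_y, p_x) ≈ 168.80°.

≈ 3°N, 169°E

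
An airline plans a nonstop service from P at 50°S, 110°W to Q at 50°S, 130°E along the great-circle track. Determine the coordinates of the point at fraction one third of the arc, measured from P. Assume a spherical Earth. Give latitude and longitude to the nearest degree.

≈ 65°S, 143°W

The haversine formula gives a central angle δ ≈ 1.181 rad (67.7°) between the endpoints.
Interpolate at f = 1/3 with slerp weights a = sin((1−f)δ)/sin δ ≈ 0.766, b = sin(fδ)/sin δ ≈ 0.415.
p = a·p₁ + b·p₂ ≈ (-0.340, -0.258, -0.904); φ = arcsin(p_z) ≈ -64.73°, λ = atan2(p_y, p_x) ≈ -142.74°.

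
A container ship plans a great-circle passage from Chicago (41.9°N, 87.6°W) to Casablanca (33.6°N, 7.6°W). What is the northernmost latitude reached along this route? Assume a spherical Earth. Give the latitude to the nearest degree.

The great circle lies in the plane with unit normal n̂ = (p₁ × p₂)/|p₁ × p₂|.
Here n̂_z ≈ +0.695; the vertex latitude is φ_max = arccos|n̂_z| ≈ 46.0°.

≈ 46°N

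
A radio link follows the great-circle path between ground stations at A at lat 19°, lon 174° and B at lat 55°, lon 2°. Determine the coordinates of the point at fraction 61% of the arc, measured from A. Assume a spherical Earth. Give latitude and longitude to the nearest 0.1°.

≈ lat 82.1°, lon 140.9°

Convert each endpoint to a unit vector on the sphere (x = cos φ cos λ, y = cos φ sin λ, z = sin φ).
The central angle between the endpoints is δ = arccos(p₁·p₂) ≈ 1.845 rad (105.7°).
Interpolate at f = 0.61 with slerp weights a = sin((1−f)δ)/sin δ ≈ 0.684, b = sin(fδ)/sin δ ≈ 0.937.
p = a·p₁ + b·p₂ ≈ (-0.106, 0.086, 0.991); φ = arcsin(p_z) ≈ 82.13°, λ = atan2(p_y, p_x) ≈ 140.90°.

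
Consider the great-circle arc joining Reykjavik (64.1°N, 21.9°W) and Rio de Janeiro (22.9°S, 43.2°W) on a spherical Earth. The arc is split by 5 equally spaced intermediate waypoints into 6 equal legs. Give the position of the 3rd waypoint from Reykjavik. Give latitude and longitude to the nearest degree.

≈ 21°N, 36°W

Convert each endpoint to a unit vector on the sphere (x = cos φ cos λ, y = cos φ sin λ, z = sin φ).
The central angle between the endpoints is δ = arccos(p₁·p₂) ≈ 1.546 rad (88.6°).
Interpolate at f = 3/6 with slerp weights a = sin((1−f)δ)/sin δ ≈ 0.698, b = sin(fδ)/sin δ ≈ 0.698.
p = a·p₁ + b·p₂ ≈ (0.752, -0.554, 0.357); φ = arcsin(p_z) ≈ 20.89°, λ = atan2(p_y, p_x) ≈ -36.39°.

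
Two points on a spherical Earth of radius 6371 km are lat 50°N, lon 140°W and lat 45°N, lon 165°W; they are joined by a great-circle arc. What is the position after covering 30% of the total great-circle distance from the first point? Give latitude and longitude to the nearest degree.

Write both endpoints as unit vectors p₁, p₂ with components (cos φ cos λ, cos φ sin λ, sin φ).
The central angle between the endpoints is δ = arccos(p₁·p₂) ≈ 0.306 rad (17.5°).
Interpolate at f = 0.30 with slerp weights a = sin((1−f)δ)/sin δ ≈ 0.706, b = sin(fδ)/sin δ ≈ 0.304.
p = a·p₁ + b·p₂ ≈ (-0.555, -0.347, 0.756); φ = arcsin(p_z) ≈ 49.09°, λ = atan2(p_y, p_x) ≈ -147.98°.

≈ lat 49°N, lon 148°W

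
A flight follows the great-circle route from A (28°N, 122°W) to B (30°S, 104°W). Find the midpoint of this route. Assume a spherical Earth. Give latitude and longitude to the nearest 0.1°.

The haversine formula gives a central angle δ ≈ 1.056 rad (60.5°) between the endpoints.
Interpolate at f = 1/2 with slerp weights a = sin((1−f)δ)/sin δ ≈ 0.579, b = sin(fδ)/sin δ ≈ 0.579.
p = a·p₁ + b·p₂ ≈ (-0.392, -0.920, -0.018); φ = arcsin(p_z) ≈ -1.01°, λ = atan2(p_y, p_x) ≈ -113.09°.

≈ (1.0°S, 113.1°W)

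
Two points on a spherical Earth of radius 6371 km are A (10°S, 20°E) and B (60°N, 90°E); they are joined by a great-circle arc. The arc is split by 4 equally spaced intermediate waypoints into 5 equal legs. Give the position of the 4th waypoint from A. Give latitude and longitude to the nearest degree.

The haversine formula gives a central angle δ ≈ 1.553 rad (89.0°) between the endpoints.
Interpolate at f = 4/5 with slerp weights a = sin((1−f)δ)/sin δ ≈ 0.306, b = sin(fδ)/sin δ ≈ 0.947.
p = a·p₁ + b·p₂ ≈ (0.283, 0.576, 0.767); φ = arcsin(p_z) ≈ 50.06°, λ = atan2(p_y, p_x) ≈ 63.86°.

≈ (50°N, 64°E)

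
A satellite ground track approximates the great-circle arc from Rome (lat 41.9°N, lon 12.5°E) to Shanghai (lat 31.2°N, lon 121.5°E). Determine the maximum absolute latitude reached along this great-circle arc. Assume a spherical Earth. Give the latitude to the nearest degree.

The great circle lies in the plane with unit normal n̂ = (p₁ × p₂)/|p₁ × p₂|.
Here n̂_z ≈ +0.608; the vertex latitude is φ_max = arccos|n̂_z| ≈ 52.6°.
Check via Clairaut: cos φ_max = |cos φ₁| · sin C = cos(41.9°)·sin(54.8°) ≈ 0.608, again giving ≈ 52.6°.

≈ 53°N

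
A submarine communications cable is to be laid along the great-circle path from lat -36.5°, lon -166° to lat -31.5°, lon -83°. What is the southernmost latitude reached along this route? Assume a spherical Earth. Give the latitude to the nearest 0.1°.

≈ -42.2°

The great circle lies in the plane with unit normal n̂ = (p₁ × p₂)/|p₁ × p₂|.
Here n̂_z ≈ +0.740; the vertex latitude is φ_max = arccos|n̂_z| ≈ 42.2°.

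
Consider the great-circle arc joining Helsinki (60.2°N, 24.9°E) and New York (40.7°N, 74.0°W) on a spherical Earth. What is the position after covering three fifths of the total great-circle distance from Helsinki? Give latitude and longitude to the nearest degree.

≈ (58°N, 48°W)

Convert each endpoint to a unit vector on the sphere (x = cos φ cos λ, y = cos φ sin λ, z = sin φ).
The central angle between the endpoints is δ = arccos(p₁·p₂) ≈ 1.038 rad (59.5°).
Interpolate at f = 3/5 with slerp weights a = sin((1−f)δ)/sin δ ≈ 0.468, b = sin(fδ)/sin δ ≈ 0.677.
p = a·p₁ + b·p₂ ≈ (0.353, -0.396, 0.848); φ = arcsin(p_z) ≈ 58.00°, λ = atan2(p_y, p_x) ≈ -48.28°.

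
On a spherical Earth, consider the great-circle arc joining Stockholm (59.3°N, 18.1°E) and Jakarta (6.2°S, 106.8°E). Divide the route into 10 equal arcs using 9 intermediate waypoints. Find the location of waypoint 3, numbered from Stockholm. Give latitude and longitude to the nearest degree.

Convert each endpoint to a unit vector on the sphere (x = cos φ cos λ, y = cos φ sin λ, z = sin φ).
The central angle between the endpoints is δ = arccos(p₁·p₂) ≈ 1.652 rad (94.7°).
Interpolate at f = 3/10 with slerp weights a = sin((1−f)δ)/sin δ ≈ 0.918, b = sin(fδ)/sin δ ≈ 0.477.
p = a·p₁ + b·p₂ ≈ (0.309, 0.600, 0.738); φ = arcsin(p_z) ≈ 47.58°, λ = atan2(p_y, p_x) ≈ 62.78°.

≈ 48°N, 63°E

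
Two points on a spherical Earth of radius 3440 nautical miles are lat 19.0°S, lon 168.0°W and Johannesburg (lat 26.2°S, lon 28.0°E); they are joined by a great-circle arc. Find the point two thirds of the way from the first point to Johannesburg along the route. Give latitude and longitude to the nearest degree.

Convert each endpoint to a unit vector on the sphere (x = cos φ cos λ, y = cos φ sin λ, z = sin φ).
The central angle between the endpoints is δ = arccos(p₁·p₂) ≈ 2.307 rad (132.2°).
Interpolate at f = 2/3 with slerp weights a = sin((1−f)δ)/sin δ ≈ 0.939, b = sin(fδ)/sin δ ≈ 1.349.
p = a·p₁ + b·p₂ ≈ (0.201, 0.384, -0.901); φ = arcsin(p_z) ≈ -64.34°, λ = atan2(p_y, p_x) ≈ 62.41°.

≈ lat 64°S, lon 62°E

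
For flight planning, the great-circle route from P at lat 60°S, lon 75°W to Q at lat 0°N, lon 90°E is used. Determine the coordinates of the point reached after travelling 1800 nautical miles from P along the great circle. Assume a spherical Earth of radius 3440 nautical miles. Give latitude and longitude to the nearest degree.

≈ lat 81°S, lon 7°E

Convert each endpoint to a unit vector on the sphere (x = cos φ cos λ, y = cos φ sin λ, z = sin φ).
The central angle between the endpoints is δ = arccos(p₁·p₂) ≈ 2.075 rad (118.9°). The total great-circle distance is δ·R ≈ 2.075 × 3440 ≈ 7137 nmi, so the target fraction is f = 1800/7137 ≈ 0.252.
Interpolate at f ≈ 0.252 with slerp weights a = sin((1−f)δ)/sin δ ≈ 1.142, b = sin(fδ)/sin δ ≈ 0.571.
p = a·p₁ + b·p₂ ≈ (0.148, 0.019, -0.989); φ = arcsin(p_z) ≈ -81.43°, λ = atan2(p_y, p_x) ≈ 7.41°.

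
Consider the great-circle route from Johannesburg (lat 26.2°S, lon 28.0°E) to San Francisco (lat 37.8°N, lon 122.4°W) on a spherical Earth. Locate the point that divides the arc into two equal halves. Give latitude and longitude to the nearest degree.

≈ lat 21°N, lon 34°W

Write both endpoints as unit vectors p₁, p₂ with components (cos φ cos λ, cos φ sin λ, sin φ).
The central angle between the endpoints is δ = arccos(p₁·p₂) ≈ 2.662 rad (152.5°).
Interpolate at f = 1/2 with slerp weights a = sin((1−f)δ)/sin δ ≈ 2.104, b = sin(fδ)/sin δ ≈ 2.104.
p = a·p₁ + b·p₂ ≈ (0.776, -0.517, 0.361); φ = arcsin(p_z) ≈ 21.14°, λ = atan2(p_y, p_x) ≈ -33.69°.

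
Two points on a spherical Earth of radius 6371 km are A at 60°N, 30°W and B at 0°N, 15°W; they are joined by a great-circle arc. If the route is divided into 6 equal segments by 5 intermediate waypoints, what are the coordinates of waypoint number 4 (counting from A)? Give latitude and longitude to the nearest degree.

The haversine formula gives a central angle δ ≈ 1.067 rad (61.1°) between the endpoints.
Interpolate at f = 4/6 with slerp weights a = sin((1−f)δ)/sin δ ≈ 0.398, b = sin(fδ)/sin δ ≈ 0.745.
p = a·p₁ + b·p₂ ≈ (0.892, -0.292, 0.344); φ = arcsin(p_z) ≈ 20.14°, λ = atan2(p_y, p_x) ≈ -18.14°.

≈ 20°N, 18°W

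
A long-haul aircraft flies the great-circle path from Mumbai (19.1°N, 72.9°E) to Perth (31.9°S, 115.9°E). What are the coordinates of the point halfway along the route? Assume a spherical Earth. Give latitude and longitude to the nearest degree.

≈ 7°S, 93°E

Write both endpoints as unit vectors p₁, p₂ with components (cos φ cos λ, cos φ sin λ, sin φ).
The central angle between the endpoints is δ = arccos(p₁·p₂) ≈ 1.144 rad (65.6°).
Interpolate at f = 1/2 with slerp weights a = sin((1−f)δ)/sin δ ≈ 0.595, b = sin(fδ)/sin δ ≈ 0.595.
p = a·p₁ + b·p₂ ≈ (-0.055, 0.991, -0.120); φ = arcsin(p_z) ≈ -6.87°, λ = atan2(p_y, p_x) ≈ 93.19°.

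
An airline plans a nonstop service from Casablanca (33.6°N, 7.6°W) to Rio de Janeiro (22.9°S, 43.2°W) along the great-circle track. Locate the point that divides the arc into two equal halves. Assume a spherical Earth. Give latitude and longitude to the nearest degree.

The haversine formula gives a central angle δ ≈ 1.150 rad (65.9°) between the endpoints.
Interpolate at f = 1/2 with slerp weights a = sin((1−f)δ)/sin δ ≈ 0.596, b = sin(fδ)/sin δ ≈ 0.596.
p = a·p₁ + b·p₂ ≈ (0.892, -0.441, 0.098); φ = arcsin(p_z) ≈ 5.62°, λ = atan2(p_y, p_x) ≈ -26.33°.

≈ 6°N, 26°W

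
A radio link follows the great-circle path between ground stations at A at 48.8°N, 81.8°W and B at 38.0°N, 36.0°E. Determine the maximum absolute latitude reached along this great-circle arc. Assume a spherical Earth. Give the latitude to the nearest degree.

≈ 62°N

The great circle lies in the plane with unit normal n̂ = (p₁ × p₂)/|p₁ × p₂|.
Here n̂_z ≈ +0.471; the vertex latitude is φ_max = arccos|n̂_z| ≈ 61.9°.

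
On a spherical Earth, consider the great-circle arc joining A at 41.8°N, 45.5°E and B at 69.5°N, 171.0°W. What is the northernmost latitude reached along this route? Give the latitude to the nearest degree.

≈ 80°N

The great circle lies in the plane with unit normal n̂ = (p₁ × p₂)/|p₁ × p₂|.
Here n̂_z ≈ +0.171; the vertex latitude is φ_max = arccos|n̂_z| ≈ 80.2°.
Check via Clairaut: cos φ_max = |cos φ₁| · sin C = cos(41.8°)·sin(13.2°) ≈ 0.171, again giving ≈ 80.2°.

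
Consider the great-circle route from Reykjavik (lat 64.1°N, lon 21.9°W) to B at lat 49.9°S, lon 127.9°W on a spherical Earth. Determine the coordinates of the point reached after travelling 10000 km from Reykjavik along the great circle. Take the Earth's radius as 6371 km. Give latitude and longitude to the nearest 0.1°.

Convert each endpoint to a unit vector on the sphere (x = cos φ cos λ, y = cos φ sin λ, z = sin φ).
The central angle between the endpoints is δ = arccos(p₁·p₂) ≈ 2.443 rad (140.0°). The total great-circle distance is δ·R ≈ 2.443 × 6371 ≈ 15563 km, so the target fraction is f = 10000/15563 ≈ 0.643.
Interpolate at f ≈ 0.643 with slerp weights a = sin((1−f)δ)/sin δ ≈ 1.191, b = sin(fδ)/sin δ ≈ 1.555.
p = a·p₁ + b·p₂ ≈ (-0.132, -0.984, -0.117); φ = arcsin(p_z) ≈ -6.74°, λ = atan2(p_y, p_x) ≈ -97.65°.

≈ lat 6.7°S, lon 97.7°W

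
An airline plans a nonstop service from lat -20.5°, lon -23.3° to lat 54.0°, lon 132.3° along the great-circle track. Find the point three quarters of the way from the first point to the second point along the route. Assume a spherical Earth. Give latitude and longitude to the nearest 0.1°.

Write both endpoints as unit vectors p₁, p₂ with components (cos φ cos λ, cos φ sin λ, sin φ).
The central angle between the endpoints is δ = arccos(p₁·p₂) ≈ 2.473 rad (141.7°).
Interpolate at f = 3/4 with slerp weights a = sin((1−f)δ)/sin δ ≈ 0.935, b = sin(fδ)/sin δ ≈ 1.549.
p = a·p₁ + b·p₂ ≈ (0.192, 0.327, 0.925); φ = arcsin(p_z) ≈ 67.73°, λ = atan2(p_y, p_x) ≈ 59.59°.

≈ lat 67.7°, lon 59.6°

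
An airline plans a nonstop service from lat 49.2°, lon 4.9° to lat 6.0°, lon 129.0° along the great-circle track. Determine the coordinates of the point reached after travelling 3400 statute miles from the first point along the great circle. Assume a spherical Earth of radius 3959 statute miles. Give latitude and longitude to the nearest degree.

The haversine formula gives a central angle δ ≈ 1.860 rad (106.6°) between the endpoints. The total great-circle distance is δ·R ≈ 1.860 × 3959 ≈ 7364 mi, so the target fraction is f = 3400/7364 ≈ 0.462.
Interpolate at f ≈ 0.462 with slerp weights a = sin((1−f)δ)/sin δ ≈ 0.879, b = sin(fδ)/sin δ ≈ 0.790.
p = a·p₁ + b·p₂ ≈ (0.078, 0.660, 0.748); φ = arcsin(p_z) ≈ 48.39°, λ = atan2(p_y, p_x) ≈ 83.29°.

≈ lat 48°, lon 83°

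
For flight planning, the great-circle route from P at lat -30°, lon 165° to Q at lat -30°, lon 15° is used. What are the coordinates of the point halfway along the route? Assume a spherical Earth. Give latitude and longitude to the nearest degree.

≈ lat -66°, lon 90°

Convert each endpoint to a unit vector on the sphere (x = cos φ cos λ, y = cos φ sin λ, z = sin φ).
The central angle between the endpoints is δ = arccos(p₁·p₂) ≈ 1.982 rad (113.5°).
Interpolate at f = 1/2 with slerp weights a = sin((1−f)δ)/sin δ ≈ 0.913, b = sin(fδ)/sin δ ≈ 0.913.
p = a·p₁ + b·p₂ ≈ (0.000, 0.409, -0.913); φ = arcsin(p_z) ≈ -65.85°, λ = atan2(p_y, p_x) ≈ 90.00°.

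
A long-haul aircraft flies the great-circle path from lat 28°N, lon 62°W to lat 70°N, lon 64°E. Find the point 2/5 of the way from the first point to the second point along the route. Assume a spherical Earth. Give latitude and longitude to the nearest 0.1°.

≈ lat 55.9°N, lon 47.2°W

Write both endpoints as unit vectors p₁, p₂ with components (cos φ cos λ, cos φ sin λ, sin φ).
The central angle between the endpoints is δ = arccos(p₁·p₂) ≈ 1.304 rad (74.7°).
Interpolate at f = 2/5 with slerp weights a = sin((1−f)δ)/sin δ ≈ 0.731, b = sin(fδ)/sin δ ≈ 0.517.
p = a·p₁ + b·p₂ ≈ (0.380, -0.411, 0.828); φ = arcsin(p_z) ≈ 55.94°, λ = atan2(p_y, p_x) ≈ -47.21°.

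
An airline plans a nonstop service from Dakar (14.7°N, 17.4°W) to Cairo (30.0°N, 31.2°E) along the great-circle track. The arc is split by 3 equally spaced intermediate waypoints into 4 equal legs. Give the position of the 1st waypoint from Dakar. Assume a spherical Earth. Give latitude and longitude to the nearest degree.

≈ 20°N, 6°W

Convert each endpoint to a unit vector on the sphere (x = cos φ cos λ, y = cos φ sin λ, z = sin φ).
The central angle between the endpoints is δ = arccos(p₁·p₂) ≈ 0.822 rad (47.1°).
Interpolate at f = 1/4 with slerp weights a = sin((1−f)δ)/sin δ ≈ 0.789, b = sin(fδ)/sin δ ≈ 0.279.
p = a·p₁ + b·p₂ ≈ (0.935, -0.103, 0.340); φ = arcsin(p_z) ≈ 19.85°, λ = atan2(p_y, p_x) ≈ -6.31°.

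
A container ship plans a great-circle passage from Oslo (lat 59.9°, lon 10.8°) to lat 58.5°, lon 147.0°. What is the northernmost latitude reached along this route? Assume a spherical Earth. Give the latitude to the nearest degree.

The great circle lies in the plane with unit normal n̂ = (p₁ × p₂)/|p₁ × p₂|.
Here n̂_z ≈ +0.217; the vertex latitude is φ_max = arccos|n̂_z| ≈ 77.5°.
Check via Clairaut: cos φ_max = |cos φ₁| · sin C = cos(59.9°)·sin(25.6°) ≈ 0.217, again giving ≈ 77.5°.

≈ 77°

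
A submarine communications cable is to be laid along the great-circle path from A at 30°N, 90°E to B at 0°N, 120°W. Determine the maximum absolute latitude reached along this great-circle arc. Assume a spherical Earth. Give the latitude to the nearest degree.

≈ 49°N

The great circle lies in the plane with unit normal n̂ = (p₁ × p₂)/|p₁ × p₂|.
Here n̂_z ≈ +0.655; the vertex latitude is φ_max = arccos|n̂_z| ≈ 49.1°.
Check via Clairaut: cos φ_max = |cos φ₁| · sin C = cos(30.0°)·sin(49.1°) ≈ 0.655, again giving ≈ 49.1°.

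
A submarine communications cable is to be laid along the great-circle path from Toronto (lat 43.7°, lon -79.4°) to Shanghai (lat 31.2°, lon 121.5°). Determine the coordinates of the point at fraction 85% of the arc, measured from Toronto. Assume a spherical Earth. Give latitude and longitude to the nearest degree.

≈ lat 46°, lon 127°

Write both endpoints as unit vectors p₁, p₂ with components (cos φ cos λ, cos φ sin λ, sin φ).
The central angle between the endpoints is δ = arccos(p₁·p₂) ≈ 1.792 rad (102.7°).
Interpolate at f = 0.85 with slerp weights a = sin((1−f)δ)/sin δ ≈ 0.272, b = sin(fδ)/sin δ ≈ 1.024.
p = a·p₁ + b·p₂ ≈ (-0.421, 0.553, 0.719); φ = arcsin(p_z) ≈ 45.93°, λ = atan2(p_y, p_x) ≈ 127.30°.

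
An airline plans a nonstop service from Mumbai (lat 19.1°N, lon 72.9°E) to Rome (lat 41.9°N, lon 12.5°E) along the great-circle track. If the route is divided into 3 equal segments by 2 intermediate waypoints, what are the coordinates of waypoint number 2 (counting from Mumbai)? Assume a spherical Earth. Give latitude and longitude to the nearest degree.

Convert each endpoint to a unit vector on the sphere (x = cos φ cos λ, y = cos φ sin λ, z = sin φ).
The central angle between the endpoints is δ = arccos(p₁·p₂) ≈ 0.969 rad (55.5°).
Interpolate at f = 2/3 with slerp weights a = sin((1−f)δ)/sin δ ≈ 0.385, b = sin(fδ)/sin δ ≈ 0.730.
p = a·p₁ + b·p₂ ≈ (0.638, 0.465, 0.614); φ = arcsin(p_z) ≈ 37.86°, λ = atan2(p_y, p_x) ≈ 36.13°.

≈ lat 38°N, lon 36°E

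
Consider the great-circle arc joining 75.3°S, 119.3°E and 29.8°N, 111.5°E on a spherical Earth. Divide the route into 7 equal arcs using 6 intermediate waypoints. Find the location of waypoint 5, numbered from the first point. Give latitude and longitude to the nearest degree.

The haversine formula gives a central angle δ ≈ 1.836 rad (105.2°) between the endpoints.
Interpolate at f = 5/7 with slerp weights a = sin((1−f)δ)/sin δ ≈ 0.519, b = sin(fδ)/sin δ ≈ 1.002.
p = a·p₁ + b·p₂ ≈ (-0.383, 0.924, -0.004); φ = arcsin(p_z) ≈ -0.25°, λ = atan2(p_y, p_x) ≈ 112.52°.

≈ 0°N, 113°E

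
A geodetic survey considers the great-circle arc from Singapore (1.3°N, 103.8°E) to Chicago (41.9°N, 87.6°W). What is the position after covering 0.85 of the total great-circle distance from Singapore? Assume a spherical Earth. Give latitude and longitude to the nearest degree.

The haversine formula gives a central angle δ ≈ 2.366 rad (135.6°) between the endpoints.
Interpolate at f = 0.85 with slerp weights a = sin((1−f)δ)/sin δ ≈ 0.497, b = sin(fδ)/sin δ ≈ 1.292.
p = a·p₁ + b·p₂ ≈ (-0.078, -0.479, 0.874); φ = arcsin(p_z) ≈ 60.97°, λ = atan2(p_y, p_x) ≈ -99.27°.

≈ 61°N, 99°W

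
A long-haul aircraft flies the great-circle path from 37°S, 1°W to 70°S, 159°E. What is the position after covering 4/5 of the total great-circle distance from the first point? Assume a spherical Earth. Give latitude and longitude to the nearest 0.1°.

≈ 82.6°S, 125.4°E

From cos δ = sin φ₁ sin φ₂ + cos φ₁ cos φ₂ cos Δλ, the central angle is δ ≈ 1.257 rad (72.0°).
Interpolate at f = 4/5 with slerp weights a = sin((1−f)δ)/sin δ ≈ 0.262, b = sin(fδ)/sin δ ≈ 0.888.
p = a·p₁ + b·p₂ ≈ (-0.075, 0.105, -0.992); φ = arcsin(p_z) ≈ -82.59°, λ = atan2(p_y, p_x) ≈ 125.37°.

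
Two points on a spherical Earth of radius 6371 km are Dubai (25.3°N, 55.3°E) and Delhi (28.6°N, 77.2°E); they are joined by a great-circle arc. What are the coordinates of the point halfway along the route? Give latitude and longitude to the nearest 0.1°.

≈ (27.4°N, 66.1°E)

Convert each endpoint to a unit vector on the sphere (x = cos φ cos λ, y = cos φ sin λ, z = sin φ).
The central angle between the endpoints is δ = arccos(p₁·p₂) ≈ 0.345 rad (19.8°).
Interpolate at f = 1/2 with slerp weights a = sin((1−f)δ)/sin δ ≈ 0.508, b = sin(fδ)/sin δ ≈ 0.508.
p = a·p₁ + b·p₂ ≈ (0.360, 0.812, 0.460); φ = arcsin(p_z) ≈ 27.38°, λ = atan2(p_y, p_x) ≈ 66.09°.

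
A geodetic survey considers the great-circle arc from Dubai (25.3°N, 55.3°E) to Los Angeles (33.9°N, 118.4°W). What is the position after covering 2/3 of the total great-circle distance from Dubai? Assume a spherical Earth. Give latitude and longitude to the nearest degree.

Write both endpoints as unit vectors p₁, p₂ with components (cos φ cos λ, cos φ sin λ, sin φ).
The central angle between the endpoints is δ = arccos(p₁·p₂) ≈ 2.103 rad (120.5°).
Interpolate at f = 2/3 with slerp weights a = sin((1−f)δ)/sin δ ≈ 0.749, b = sin(fδ)/sin δ ≈ 1.144.
p = a·p₁ + b·p₂ ≈ (-0.066, -0.279, 0.958); φ = arcsin(p_z) ≈ 73.34°, λ = atan2(p_y, p_x) ≈ -103.39°.

≈ 73°N, 103°W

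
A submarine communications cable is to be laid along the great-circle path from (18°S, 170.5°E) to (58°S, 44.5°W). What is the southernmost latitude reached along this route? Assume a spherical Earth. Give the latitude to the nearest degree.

≈ 73°S

The great circle lies in the plane with unit normal n̂ = (p₁ × p₂)/|p₁ × p₂|.
Here n̂_z ≈ +0.292; the vertex latitude is φ_max = arccos|n̂_z| ≈ 73.0°.
Check via Clairaut: cos φ_max = |cos φ₁| · sin C = cos(18.0°)·sin(162.1°) ≈ 0.292, again giving ≈ 73.0°.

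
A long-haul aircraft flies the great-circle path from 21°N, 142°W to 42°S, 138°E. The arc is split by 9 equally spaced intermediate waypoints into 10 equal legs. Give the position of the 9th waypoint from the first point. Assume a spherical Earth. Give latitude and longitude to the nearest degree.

≈ 38°S, 149°E

The haversine formula gives a central angle δ ≈ 1.690 rad (96.9°) between the endpoints.
Interpolate at f = 9/10 with slerp weights a = sin((1−f)δ)/sin δ ≈ 0.169, b = sin(fδ)/sin δ ≈ 1.006.
p = a·p₁ + b·p₂ ≈ (-0.680, 0.403, -0.612); φ = arcsin(p_z) ≈ -37.76°, λ = atan2(p_y, p_x) ≈ 149.37°.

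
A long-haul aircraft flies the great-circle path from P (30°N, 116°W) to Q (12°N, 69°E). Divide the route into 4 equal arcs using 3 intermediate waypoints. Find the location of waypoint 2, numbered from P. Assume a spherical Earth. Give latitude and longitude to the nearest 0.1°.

From cos δ = sin φ₁ sin φ₂ + cos φ₁ cos φ₂ cos Δλ, the central angle is δ ≈ 2.404 rad (137.7°).
Interpolate at f = 2/4 with slerp weights a = sin((1−f)δ)/sin δ ≈ 1.387, b = sin(fδ)/sin δ ≈ 1.387.
p = a·p₁ + b·p₂ ≈ (-0.040, 0.187, 0.982); φ = arcsin(p_z) ≈ 78.98°, λ = atan2(p_y, p_x) ≈ 102.18°.

≈ (79.0°N, 102.2°E)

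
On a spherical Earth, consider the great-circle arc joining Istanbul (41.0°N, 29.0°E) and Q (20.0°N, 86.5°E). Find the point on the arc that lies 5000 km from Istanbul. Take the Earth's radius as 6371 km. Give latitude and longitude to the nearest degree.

Write both endpoints as unit vectors p₁, p₂ with components (cos φ cos λ, cos φ sin λ, sin φ).
The central angle between the endpoints is δ = arccos(p₁·p₂) ≈ 0.920 rad (52.7°). The total great-circle distance is δ·R ≈ 0.920 × 6371 ≈ 5864 km, so the target fraction is f = 5000/5864 ≈ 0.853.
Interpolate at f ≈ 0.853 with slerp weights a = sin((1−f)δ)/sin δ ≈ 0.170, b = sin(fδ)/sin δ ≈ 0.888.
p = a·p₁ + b·p₂ ≈ (0.163, 0.895, 0.415); φ = arcsin(p_z) ≈ 24.53°, λ = atan2(p_y, p_x) ≈ 79.67°.

≈ (25°N, 80°E)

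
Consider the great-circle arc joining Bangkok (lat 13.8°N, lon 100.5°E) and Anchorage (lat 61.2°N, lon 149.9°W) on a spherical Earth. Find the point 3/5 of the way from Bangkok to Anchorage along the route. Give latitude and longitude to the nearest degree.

≈ lat 56°N, lon 141°E

The haversine formula gives a central angle δ ≈ 1.519 rad (87.0°) between the endpoints.
Interpolate at f = 3/5 with slerp weights a = sin((1−f)δ)/sin δ ≈ 0.572, b = sin(fδ)/sin δ ≈ 0.791.
p = a·p₁ + b·p₂ ≈ (-0.431, 0.355, 0.830); φ = arcsin(p_z) ≈ 56.08°, λ = atan2(p_y, p_x) ≈ 140.55°.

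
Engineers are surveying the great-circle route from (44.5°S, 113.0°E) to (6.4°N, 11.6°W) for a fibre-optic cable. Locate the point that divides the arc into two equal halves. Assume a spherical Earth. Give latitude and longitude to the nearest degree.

Convert each endpoint to a unit vector on the sphere (x = cos φ cos λ, y = cos φ sin λ, z = sin φ).
The central angle between the endpoints is δ = arccos(p₁·p₂) ≈ 2.072 rad (118.7°).
Interpolate at f = 1/2 with slerp weights a = sin((1−f)δ)/sin δ ≈ 0.981, b = sin(fδ)/sin δ ≈ 0.981.
p = a·p₁ + b·p₂ ≈ (0.682, 0.448, -0.578); φ = arcsin(p_z) ≈ -35.33°, λ = atan2(p_y, p_x) ≈ 33.32°.

≈ (35°S, 33°E)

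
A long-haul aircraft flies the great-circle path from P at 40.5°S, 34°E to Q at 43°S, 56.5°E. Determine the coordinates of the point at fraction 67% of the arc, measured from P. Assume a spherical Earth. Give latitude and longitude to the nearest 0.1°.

Convert each endpoint to a unit vector on the sphere (x = cos φ cos λ, y = cos φ sin λ, z = sin φ).
The central angle between the endpoints is δ = arccos(p₁·p₂) ≈ 0.295 rad (16.9°).
Interpolate at f = 0.67 with slerp weights a = sin((1−f)δ)/sin δ ≈ 0.334, b = sin(fδ)/sin δ ≈ 0.675.
p = a·p₁ + b·p₂ ≈ (0.483, 0.554, -0.678); φ = arcsin(p_z) ≈ -42.67°, λ = atan2(p_y, p_x) ≈ 48.90°.

≈ 42.7°S, 48.9°E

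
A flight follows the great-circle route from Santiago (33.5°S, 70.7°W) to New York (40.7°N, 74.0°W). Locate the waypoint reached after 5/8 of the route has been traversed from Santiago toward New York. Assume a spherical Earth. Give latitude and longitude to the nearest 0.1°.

Write both endpoints as unit vectors p₁, p₂ with components (cos φ cos λ, cos φ sin λ, sin φ).
The central angle between the endpoints is δ = arccos(p₁·p₂) ≈ 1.296 rad (74.3°).
Interpolate at f = 5/8 with slerp weights a = sin((1−f)δ)/sin δ ≈ 0.485, b = sin(fδ)/sin δ ≈ 0.753.
p = a·p₁ + b·p₂ ≈ (0.291, -0.930, 0.223); φ = arcsin(p_z) ≈ 12.88°, λ = atan2(p_y, p_x) ≈ -72.63°.

≈ 12.9°N, 72.6°W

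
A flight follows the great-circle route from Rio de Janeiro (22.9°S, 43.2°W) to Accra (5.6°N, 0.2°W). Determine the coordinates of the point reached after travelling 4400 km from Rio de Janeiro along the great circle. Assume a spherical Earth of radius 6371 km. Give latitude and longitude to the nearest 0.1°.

≈ (1.0°S, 9.3°W)

Write both endpoints as unit vectors p₁, p₂ with components (cos φ cos λ, cos φ sin λ, sin φ).
The central angle between the endpoints is δ = arccos(p₁·p₂) ≈ 0.886 rad (50.8°). The total great-circle distance is δ·R ≈ 0.886 × 6371 ≈ 5645 km, so the target fraction is f = 4400/5645 ≈ 0.780.
Interpolate at f ≈ 0.780 with slerp weights a = sin((1−f)δ)/sin δ ≈ 0.251, b = sin(fδ)/sin δ ≈ 0.822.
p = a·p₁ + b·p₂ ≈ (0.987, -0.161, -0.017); φ = arcsin(p_z) ≈ -0.99°, λ = atan2(p_y, p_x) ≈ -9.26°.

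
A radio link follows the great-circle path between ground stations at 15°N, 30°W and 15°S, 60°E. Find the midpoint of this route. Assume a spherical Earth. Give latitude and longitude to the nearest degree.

From cos δ = sin φ₁ sin φ₂ + cos φ₁ cos φ₂ cos Δλ, the central angle is δ ≈ 1.638 rad (93.8°).
Interpolate at f = 1/2 with slerp weights a = sin((1−f)δ)/sin δ ≈ 0.732, b = sin(fδ)/sin δ ≈ 0.732.
p = a·p₁ + b·p₂ ≈ (0.966, 0.259, 0.000); φ = arcsin(p_z) ≈ 0.00°, λ = atan2(p_y, p_x) ≈ 15.00°.

≈ 0°N, 15°E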